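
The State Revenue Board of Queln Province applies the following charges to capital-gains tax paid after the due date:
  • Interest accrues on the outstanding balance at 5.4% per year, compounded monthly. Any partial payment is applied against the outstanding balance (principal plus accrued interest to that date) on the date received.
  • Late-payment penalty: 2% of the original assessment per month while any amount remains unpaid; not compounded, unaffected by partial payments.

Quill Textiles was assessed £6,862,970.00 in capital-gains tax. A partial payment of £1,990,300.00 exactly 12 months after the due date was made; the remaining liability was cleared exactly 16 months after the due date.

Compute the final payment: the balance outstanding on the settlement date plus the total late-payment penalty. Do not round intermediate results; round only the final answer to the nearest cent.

Monthly rate = 5.4% ÷ 12 = 0.45%
Balance at month 12: £6,862,970.0000 × (1 + 0.0045)^12 = £7,242,881.7279…
After £1,990,300.00 payment: £7,242,881.7279… − £1,990,300.00 = £5,252,581.7279…
Balance at month 16: £5,252,581.7279… × (1 + 0.0045)^4 = £5,347,768.3044…
Penalty: 16 × 2% × £6,862,970.00 = £2,196,150.40
Final settlement = outstanding balance + penalty = £5,347,768.3044… + £2,196,150.40 = £7,543,918.70

£7,543,918.70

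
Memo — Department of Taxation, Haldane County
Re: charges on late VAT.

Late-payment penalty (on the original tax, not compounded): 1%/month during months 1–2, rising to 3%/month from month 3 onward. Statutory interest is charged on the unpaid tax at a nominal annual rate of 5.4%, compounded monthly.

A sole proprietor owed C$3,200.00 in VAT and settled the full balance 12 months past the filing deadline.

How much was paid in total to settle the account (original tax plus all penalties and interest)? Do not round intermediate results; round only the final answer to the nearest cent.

Penalty, months 1–2: 2 × 1% × C$3,200.00 = C$64.00
Penalty, months 3–12: 10 × 3% × C$3,200.00 = C$960.00
Interest (5.4%/yr ÷ 12 = 0.45%/month): C$3,200.00 × ((1 + 0.0045)^12 − 1) = C$177.1416…
Total = C$3,200.00 + C$1,024.0000 + C$177.1416… = C$4,401.14

C$4,401.14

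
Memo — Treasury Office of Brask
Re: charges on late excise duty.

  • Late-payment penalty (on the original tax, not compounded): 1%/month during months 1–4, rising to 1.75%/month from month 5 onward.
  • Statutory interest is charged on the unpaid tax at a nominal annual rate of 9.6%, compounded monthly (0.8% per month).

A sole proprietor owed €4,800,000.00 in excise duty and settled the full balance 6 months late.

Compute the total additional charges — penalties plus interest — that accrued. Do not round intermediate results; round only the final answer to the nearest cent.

Penalty, months 1–4: 4 × 1% × €4,800,000.00 = €192,000.00
Penalty, months 5–6: 2 × 1.75% × €4,800,000.00 = €168,000.00
Interest: €4,800,000.00 × ((1 + 0.008)^6 − 1) = €4,800,000.00 × 0.0489703… = €235,057.4479…
Penalties + interest = €360,000.0000 + €235,057.4479… = €595,057.45

€595,057.45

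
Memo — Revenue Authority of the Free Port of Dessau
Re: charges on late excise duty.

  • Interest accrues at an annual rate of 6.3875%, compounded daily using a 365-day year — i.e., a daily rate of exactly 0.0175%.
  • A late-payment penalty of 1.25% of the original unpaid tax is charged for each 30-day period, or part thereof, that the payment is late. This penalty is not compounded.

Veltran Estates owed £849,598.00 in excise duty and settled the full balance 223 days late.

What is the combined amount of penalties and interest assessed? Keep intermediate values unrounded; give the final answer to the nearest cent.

Penalty periods: ⌈223/30⌉ = 8; penalty = 8 × 1.25% × £849,598.00 = £84,959.80
Interest: £849,598.00 × ((1 + 0.000175)^223 − 1) = £849,598.00 × 0.03979293… = £33,807.9921…
Penalties + interest = £84,959.8000 + £33,807.9921… = £118,767.79

£118,767.79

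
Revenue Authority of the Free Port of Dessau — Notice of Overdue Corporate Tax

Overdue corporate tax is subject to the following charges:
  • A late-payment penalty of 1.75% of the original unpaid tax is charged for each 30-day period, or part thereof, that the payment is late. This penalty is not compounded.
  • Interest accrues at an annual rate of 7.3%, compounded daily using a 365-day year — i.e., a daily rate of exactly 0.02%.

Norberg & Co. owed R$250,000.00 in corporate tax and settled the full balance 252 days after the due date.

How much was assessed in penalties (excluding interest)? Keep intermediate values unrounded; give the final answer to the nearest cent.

Penalty periods: ⌈252/30⌉ = 9; penalty = 9 × 1.75% × R$250,000.00 = R$39,375.00

R$39,375.00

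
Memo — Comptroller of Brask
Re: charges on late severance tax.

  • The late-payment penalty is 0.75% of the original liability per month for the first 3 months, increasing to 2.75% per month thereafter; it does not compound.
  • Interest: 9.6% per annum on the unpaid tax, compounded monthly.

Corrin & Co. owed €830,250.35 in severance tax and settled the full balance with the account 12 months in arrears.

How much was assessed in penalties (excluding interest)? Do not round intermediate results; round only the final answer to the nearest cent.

Penalty, months 1–3: 3 × 0.75% × €830,250.35 = €18,680.63…
Penalty, months 4–12: 9 × 2.75% × €830,250.35 = €205,486.96…
Total penalty = €18,680.63… + €205,486.96… = €224,167.59

€224,167.59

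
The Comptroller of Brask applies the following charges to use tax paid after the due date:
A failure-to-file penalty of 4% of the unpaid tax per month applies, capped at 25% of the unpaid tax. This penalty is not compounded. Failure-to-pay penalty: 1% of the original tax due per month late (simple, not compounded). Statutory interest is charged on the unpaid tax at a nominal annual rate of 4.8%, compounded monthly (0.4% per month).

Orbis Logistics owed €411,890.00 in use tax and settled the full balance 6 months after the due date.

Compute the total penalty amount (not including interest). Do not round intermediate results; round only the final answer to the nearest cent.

Failure-to-file: 6 × 4% × €411,890.00 = €98,853.60 (under the 25% cap)
Failure-to-pay penalty: 6 × 1% × €411,890.00 = €24,713.40
Total penalty = €98,853.60 + €24,713.40 = €123,567.00

€123,567.00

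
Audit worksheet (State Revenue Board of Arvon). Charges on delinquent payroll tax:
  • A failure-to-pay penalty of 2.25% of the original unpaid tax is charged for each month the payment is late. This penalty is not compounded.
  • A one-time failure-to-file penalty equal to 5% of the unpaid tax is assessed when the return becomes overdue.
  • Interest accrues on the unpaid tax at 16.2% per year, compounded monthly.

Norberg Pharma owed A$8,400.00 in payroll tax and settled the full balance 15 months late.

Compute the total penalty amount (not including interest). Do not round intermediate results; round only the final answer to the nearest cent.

A$3,255.00

Failure-to-file penalty: 5% × A$8,400.00 = A$420.00
Failure-to-pay penalty: 15 × 2.25% × A$8,400.00 = A$2,835.00
Total penalty = A$420.00 + A$2,835.00 = A$3,255.00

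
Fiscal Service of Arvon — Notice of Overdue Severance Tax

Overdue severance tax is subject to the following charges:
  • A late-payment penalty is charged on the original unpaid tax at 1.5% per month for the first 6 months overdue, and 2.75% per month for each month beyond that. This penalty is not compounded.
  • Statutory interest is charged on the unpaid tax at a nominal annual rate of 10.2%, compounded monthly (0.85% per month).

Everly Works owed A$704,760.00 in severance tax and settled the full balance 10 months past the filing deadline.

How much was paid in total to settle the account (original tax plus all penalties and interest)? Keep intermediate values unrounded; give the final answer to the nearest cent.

Penalty, months 1–6: 6 × 1.5% × A$704,760.00 = A$63,428.40
Penalty, months 7–10: 4 × 2.75% × A$704,760.00 = A$77,523.60
Interest: A$704,760.00 × ((1 + 0.0085)^10 − 1) = A$704,760.00 × 0.0883261… = A$62,248.6687…
Total = A$704,760.00 + A$140,952.0000 + A$62,248.6687… = A$907,960.67

A$907,960.67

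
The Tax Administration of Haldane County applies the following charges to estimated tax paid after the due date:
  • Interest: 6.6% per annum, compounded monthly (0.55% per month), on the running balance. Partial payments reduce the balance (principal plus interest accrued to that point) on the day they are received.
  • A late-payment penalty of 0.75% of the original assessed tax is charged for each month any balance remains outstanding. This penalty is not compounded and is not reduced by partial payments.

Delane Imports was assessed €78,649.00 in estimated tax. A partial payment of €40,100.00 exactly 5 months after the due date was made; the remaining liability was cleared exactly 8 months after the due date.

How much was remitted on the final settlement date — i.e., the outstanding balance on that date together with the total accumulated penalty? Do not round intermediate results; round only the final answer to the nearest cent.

Balance at month 5: €78,649.0000 × (1 + 0.0055)^5 = €80,835.7700…
After €40,100.00 payment: €80,835.7700… − €40,100.00 = €40,735.7700…
Balance at month 8: €40,735.7700… × (1 + 0.0055)^3 = €41,411.6138…
Penalty: 8 × 0.75% × €78,649.00 = €4,718.94
Final settlement = outstanding balance + penalty = €41,411.6138… + €4,718.94 = €46,130.55

€46,130.55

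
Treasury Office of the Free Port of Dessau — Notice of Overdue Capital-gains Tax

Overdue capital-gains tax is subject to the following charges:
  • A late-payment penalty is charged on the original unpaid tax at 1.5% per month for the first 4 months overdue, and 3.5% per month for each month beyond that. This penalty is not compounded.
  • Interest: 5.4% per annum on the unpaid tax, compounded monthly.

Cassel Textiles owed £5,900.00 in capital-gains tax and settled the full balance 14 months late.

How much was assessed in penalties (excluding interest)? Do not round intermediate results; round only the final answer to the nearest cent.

£2,419.00

Penalty, months 1–4: 4 × 1.5% × £5,900.00 = £354.00
Penalty, months 5–14: 10 × 3.5% × £5,900.00 = £2,065.00
Total penalty = £354.00 + £2,065.00 = £2,419.00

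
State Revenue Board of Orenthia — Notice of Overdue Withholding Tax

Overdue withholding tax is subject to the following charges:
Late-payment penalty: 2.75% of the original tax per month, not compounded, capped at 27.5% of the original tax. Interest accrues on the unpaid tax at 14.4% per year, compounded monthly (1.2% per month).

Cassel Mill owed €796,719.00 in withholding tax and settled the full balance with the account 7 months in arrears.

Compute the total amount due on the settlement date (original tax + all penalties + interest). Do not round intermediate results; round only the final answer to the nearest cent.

€1,019,469.85

Penalty: 7 × 2.75% × €796,719.00 = €153,368.41… (below the 27.5% cap of €219,097.73…)
Interest: €796,719.00 × ((1 + 0.012)^7 − 1) = €796,719.00 × 0.0870852… = €69,382.4422…
Total = €796,719.00 + €153,368.4075 + €69,382.4422… = €1,019,469.85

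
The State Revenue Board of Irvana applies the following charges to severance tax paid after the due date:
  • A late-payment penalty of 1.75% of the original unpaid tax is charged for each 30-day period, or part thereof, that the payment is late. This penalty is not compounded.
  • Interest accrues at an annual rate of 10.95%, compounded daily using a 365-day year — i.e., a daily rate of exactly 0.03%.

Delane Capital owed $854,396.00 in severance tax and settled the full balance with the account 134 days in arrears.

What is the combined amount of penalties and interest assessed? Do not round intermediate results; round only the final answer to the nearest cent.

Penalty periods: ⌈134/30⌉ = 5; penalty = 5 × 1.75% × $854,396.00 = $74,759.65
Interest: $854,396.00 × ((1 + 0.0003)^134 − 1) = $854,396.00 × 0.04101268… = $35,041.0707…
Penalties + interest = $74,759.6500 + $35,041.0707… = $109,800.72

$109,800.72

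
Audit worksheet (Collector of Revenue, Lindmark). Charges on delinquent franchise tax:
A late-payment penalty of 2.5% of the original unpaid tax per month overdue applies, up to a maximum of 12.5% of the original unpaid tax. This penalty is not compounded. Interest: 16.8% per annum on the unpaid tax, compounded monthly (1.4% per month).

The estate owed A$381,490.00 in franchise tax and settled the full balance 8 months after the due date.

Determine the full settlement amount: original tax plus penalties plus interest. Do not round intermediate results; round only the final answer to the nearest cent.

A$474,056.41

Penalty (uncapped): 8 × 2.5% × A$381,490.00 = A$76,298.00; cap = 12.5% × A$381,490.00 = A$47,686.25 → penalty = A$47,686.25
Interest: A$381,490.00 × ((1 + 0.014)^8 − 1) = A$381,490.00 × 0.1176444… = A$44,880.1558…
Total = A$381,490.00 + A$47,686.2500 + A$44,880.1558… = A$474,056.41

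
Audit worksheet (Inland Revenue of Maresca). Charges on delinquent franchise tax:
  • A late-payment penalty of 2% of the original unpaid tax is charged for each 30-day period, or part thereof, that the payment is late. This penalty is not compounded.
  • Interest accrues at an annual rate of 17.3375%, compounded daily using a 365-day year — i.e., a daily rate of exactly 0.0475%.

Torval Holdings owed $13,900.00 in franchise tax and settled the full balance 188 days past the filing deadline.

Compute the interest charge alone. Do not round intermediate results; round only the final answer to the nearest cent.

Interest: $13,900.00 × ((1 + 0.000475)^188 − 1) = $13,900.00 × 0.09338545… = $1,298.0577…

$1,298.06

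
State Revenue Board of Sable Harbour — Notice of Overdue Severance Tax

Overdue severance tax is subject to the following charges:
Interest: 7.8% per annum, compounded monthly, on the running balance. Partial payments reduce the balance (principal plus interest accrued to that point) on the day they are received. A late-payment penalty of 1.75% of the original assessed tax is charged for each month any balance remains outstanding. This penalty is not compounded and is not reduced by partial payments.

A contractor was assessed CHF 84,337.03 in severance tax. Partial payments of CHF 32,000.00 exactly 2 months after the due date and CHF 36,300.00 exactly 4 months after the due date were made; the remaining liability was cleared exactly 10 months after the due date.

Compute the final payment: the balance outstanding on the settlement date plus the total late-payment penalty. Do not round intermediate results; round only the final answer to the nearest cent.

Monthly rate = 7.8% ÷ 12 = 0.65%
Balance at month 2: CHF 84,337.0300 × (1 + 0.0065)^2 = CHF 85,436.9746…
After CHF 32,000.00 payment: CHF 85,436.9746… − CHF 32,000.00 = CHF 53,436.9746…
Balance at month 4: CHF 53,436.9746… × (1 + 0.0065)^2 = CHF 54,133.9130…
After CHF 36,300.00 payment: CHF 54,133.9130… − CHF 36,300.00 = CHF 17,833.9130…
Balance at month 10: CHF 17,833.9130… × (1 + 0.0065)^6 = CHF 18,540.8363…
Penalty: 10 × 1.75% × CHF 84,337.03 = CHF 14,758.98…
Final settlement = outstanding balance + penalty = CHF 18,540.8363… + CHF 14,758.98… = CHF 33,299.82

CHF 33,299.82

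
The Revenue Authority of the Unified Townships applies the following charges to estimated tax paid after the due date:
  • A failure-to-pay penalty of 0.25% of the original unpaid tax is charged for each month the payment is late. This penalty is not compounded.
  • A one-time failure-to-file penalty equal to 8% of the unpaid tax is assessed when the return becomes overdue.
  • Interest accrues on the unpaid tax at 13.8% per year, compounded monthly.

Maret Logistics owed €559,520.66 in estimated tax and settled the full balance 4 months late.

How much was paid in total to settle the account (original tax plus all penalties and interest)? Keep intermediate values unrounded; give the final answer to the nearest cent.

Failure-to-file penalty: 8% × €559,520.66 = €44,761.65…
Failure-to-pay penalty: 4 × 0.25% × €559,520.66 = €5,595.21…
Interest (13.8%/yr ÷ 12 = 1.15%/month): €559,520.66 × ((1 + 0.0115)^4 − 1) = €26,185.3436…
Total = €559,520.66 + €50,356.8594 + €26,185.3436… = €636,062.86

€636,062.86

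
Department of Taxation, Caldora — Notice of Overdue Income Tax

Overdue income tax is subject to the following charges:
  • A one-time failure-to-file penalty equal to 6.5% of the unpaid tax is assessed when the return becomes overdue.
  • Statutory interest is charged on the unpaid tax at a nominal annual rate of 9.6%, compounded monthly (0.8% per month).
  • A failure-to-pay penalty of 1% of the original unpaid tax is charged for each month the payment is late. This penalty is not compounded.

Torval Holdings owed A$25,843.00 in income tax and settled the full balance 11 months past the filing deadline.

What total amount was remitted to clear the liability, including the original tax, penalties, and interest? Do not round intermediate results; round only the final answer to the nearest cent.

Failure-to-file penalty: 6.5% × A$25,843.00 = A$1,679.80…
Failure-to-pay penalty: 11 × 1% × A$25,843.00 = A$2,842.73
Interest: A$25,843.00 × ((1 + 0.008)^11 − 1) = A$25,843.00 × 0.0916058… = A$2,367.3699…
Total = A$25,843.00 + A$4,522.5250 + A$2,367.3699… = A$32,732.89

A$32,732.89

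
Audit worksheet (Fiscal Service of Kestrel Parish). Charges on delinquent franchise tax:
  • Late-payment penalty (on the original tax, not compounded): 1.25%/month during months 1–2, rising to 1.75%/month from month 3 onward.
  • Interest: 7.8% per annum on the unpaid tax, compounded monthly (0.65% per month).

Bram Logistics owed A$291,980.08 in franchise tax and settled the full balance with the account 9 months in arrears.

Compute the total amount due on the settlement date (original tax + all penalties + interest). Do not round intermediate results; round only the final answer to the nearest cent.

Penalty, months 1–2: 2 × 1.25% × A$291,980.08 = A$7,299.50…
Penalty, months 3–9: 7 × 1.75% × A$291,980.08 = A$35,767.56…
Interest: A$291,980.08 × ((1 + 0.0065)^9 − 1) = A$291,980.08 × 0.0600443… = A$17,531.7380…
Total = A$291,980.08 + A$43,067.0618 + A$17,531.7380… = A$352,578.88

A$352,578.88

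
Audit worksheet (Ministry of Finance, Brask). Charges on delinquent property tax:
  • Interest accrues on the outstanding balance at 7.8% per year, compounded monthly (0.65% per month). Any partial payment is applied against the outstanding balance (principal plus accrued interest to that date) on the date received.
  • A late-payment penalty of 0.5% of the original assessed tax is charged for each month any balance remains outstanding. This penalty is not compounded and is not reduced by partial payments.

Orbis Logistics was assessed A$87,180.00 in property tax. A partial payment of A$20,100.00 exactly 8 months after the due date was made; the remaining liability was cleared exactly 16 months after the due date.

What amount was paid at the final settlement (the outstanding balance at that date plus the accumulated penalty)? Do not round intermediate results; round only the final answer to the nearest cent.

Balance at month 8: A$87,180.0000 × (1 + 0.0065)^8 = A$91,817.8456…
After A$20,100.00 payment: A$91,817.8456… − A$20,100.00 = A$71,717.8456…
Balance at month 16: A$71,717.8456… × (1 + 0.0065)^8 = A$75,533.1278…
Penalty: 16 × 0.5% × A$87,180.00 = A$6,974.40
Final settlement = outstanding balance + penalty = A$75,533.1278… + A$6,974.40 = A$82,507.53

A$82,507.53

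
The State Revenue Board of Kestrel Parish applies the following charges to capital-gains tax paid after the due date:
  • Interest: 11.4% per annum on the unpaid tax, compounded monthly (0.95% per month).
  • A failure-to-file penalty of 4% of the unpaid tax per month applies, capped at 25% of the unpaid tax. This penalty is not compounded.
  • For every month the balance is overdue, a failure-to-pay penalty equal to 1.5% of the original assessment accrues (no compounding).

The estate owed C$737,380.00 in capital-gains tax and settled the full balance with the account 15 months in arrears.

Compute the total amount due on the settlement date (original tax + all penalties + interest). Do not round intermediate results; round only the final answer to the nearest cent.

C$1,199,995.78

Failure-to-file: 15 × 4% × C$737,380.00 = C$442,428.00, capped at 25% × C$737,380.00 = C$184,345.00
Failure-to-pay penalty: 15 × 1.5% × C$737,380.00 = C$165,910.50
Interest: C$737,380.00 × ((1 + 0.0095)^15 − 1) = C$737,380.00 × 0.1523777… = C$112,360.2756…
Total = C$737,380.00 + C$350,255.5000 + C$112,360.2756… = C$1,199,995.78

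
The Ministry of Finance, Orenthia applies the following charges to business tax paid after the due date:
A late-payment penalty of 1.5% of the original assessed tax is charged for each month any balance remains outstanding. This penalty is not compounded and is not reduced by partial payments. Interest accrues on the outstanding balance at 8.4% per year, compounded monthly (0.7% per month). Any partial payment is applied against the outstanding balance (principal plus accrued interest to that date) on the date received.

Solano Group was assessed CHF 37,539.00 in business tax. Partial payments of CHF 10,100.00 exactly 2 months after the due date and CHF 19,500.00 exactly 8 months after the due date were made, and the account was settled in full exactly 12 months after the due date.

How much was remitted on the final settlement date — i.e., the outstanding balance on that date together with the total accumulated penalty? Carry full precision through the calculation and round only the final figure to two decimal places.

CHF 16,692.12

Balance at month 2: CHF 37,539.0000 × (1 + 0.007)^2 = CHF 38,066.3854…
After CHF 10,100.00 payment: CHF 38,066.3854… − CHF 10,100.00 = CHF 27,966.3854…
Balance at month 8: CHF 27,966.3854… × (1 + 0.007)^6 = CHF 29,161.7218…
After CHF 19,500.00 payment: CHF 29,161.7218… − CHF 19,500.00 = CHF 9,661.7218…
Balance at month 12: CHF 9,661.7218… × (1 + 0.007)^4 = CHF 9,935.1038…
Penalty: 12 × 1.5% × CHF 37,539.00 = CHF 6,757.02
Final settlement = outstanding balance + penalty = CHF 9,935.1038… + CHF 6,757.02 = CHF 16,692.12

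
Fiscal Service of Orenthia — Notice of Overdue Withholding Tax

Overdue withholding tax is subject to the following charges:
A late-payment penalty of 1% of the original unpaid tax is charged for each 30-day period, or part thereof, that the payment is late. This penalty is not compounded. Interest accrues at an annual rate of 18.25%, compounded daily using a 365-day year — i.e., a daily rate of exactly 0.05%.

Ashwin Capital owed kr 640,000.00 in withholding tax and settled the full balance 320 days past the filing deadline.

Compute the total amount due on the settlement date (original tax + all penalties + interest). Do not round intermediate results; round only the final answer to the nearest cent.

kr 821,416.93

Penalty periods: ⌈320/30⌉ = 11; penalty = 11 × 1% × kr 640,000.00 = kr 70,400.00
Interest: kr 640,000.00 × ((1 + 0.0005)^320 − 1) = kr 640,000.00 × 0.17346395… = kr 111,016.9262…
Total = kr 640,000.00 + kr 70,400.0000 + kr 111,016.9262… = kr 821,416.93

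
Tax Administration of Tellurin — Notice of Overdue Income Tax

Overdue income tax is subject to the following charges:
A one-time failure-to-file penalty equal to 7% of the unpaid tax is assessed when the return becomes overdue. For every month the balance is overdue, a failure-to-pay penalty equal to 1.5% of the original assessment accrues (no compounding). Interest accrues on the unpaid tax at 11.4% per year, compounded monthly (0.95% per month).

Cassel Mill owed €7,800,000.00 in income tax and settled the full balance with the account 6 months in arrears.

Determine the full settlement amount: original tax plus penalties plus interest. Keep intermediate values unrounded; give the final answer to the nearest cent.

€9,503,293.96

Failure-to-file penalty: 7% × €7,800,000.00 = €546,000.00
Failure-to-pay penalty: 6 × 1.5% × €7,800,000.00 = €702,000.00
Interest: €7,800,000.00 × ((1 + 0.0095)^6 − 1) = €7,800,000.00 × 0.0583710… = €455,293.9571…
Total = €7,800,000.00 + €1,248,000.0000 + €455,293.9571… = €9,503,293.96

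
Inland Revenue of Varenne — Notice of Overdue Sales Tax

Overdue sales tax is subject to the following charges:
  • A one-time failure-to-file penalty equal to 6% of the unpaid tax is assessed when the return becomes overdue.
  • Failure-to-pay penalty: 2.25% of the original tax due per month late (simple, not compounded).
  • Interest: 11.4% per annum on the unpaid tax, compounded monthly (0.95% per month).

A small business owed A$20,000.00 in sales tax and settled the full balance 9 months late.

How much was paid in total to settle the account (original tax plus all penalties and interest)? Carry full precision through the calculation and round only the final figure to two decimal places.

Failure-to-file penalty: 6% × A$20,000.00 = A$1,200.00
Failure-to-pay penalty = 2.25% × A$20,000.00 × 9 mo = A$4,050.00
Interest: A$20,000.00 × ((1 + 0.0095)^9 − 1) = A$20,000.00 × 0.0888221… = A$1,776.4411…
Total = A$20,000.00 + A$5,250.0000 + A$1,776.4411… = A$27,026.44

A$27,026.44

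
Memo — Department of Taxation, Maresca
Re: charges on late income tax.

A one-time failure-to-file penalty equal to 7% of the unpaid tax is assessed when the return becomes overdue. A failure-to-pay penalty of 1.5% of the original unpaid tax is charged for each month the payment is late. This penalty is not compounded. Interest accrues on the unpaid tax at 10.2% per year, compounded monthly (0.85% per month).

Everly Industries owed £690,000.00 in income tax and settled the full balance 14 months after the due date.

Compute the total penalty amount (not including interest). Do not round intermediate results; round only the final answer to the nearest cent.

Failure-to-file penalty: 7% × £690,000.00 = £48,300.00
Failure-to-pay penalty: 14 × 1.5% × £690,000.00 = £144,900.00
Total penalty = £48,300.00 + £144,900.00 = £193,200.00

£193,200.00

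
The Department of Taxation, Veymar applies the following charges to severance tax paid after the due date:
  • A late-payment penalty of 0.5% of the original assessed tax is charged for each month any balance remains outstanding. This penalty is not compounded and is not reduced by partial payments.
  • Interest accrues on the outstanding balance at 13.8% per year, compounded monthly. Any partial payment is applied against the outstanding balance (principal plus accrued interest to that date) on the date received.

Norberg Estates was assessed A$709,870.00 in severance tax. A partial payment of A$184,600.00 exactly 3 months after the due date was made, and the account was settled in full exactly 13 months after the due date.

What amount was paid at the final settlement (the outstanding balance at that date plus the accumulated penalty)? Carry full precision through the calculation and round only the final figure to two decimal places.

Monthly rate = 13.8% ÷ 12 = 1.15%
Balance at month 3: A$709,870.0000 × (1 + 0.0115)^3 = A$734,643.2355…
After A$184,600.00 payment: A$734,643.2355… − A$184,600.00 = A$550,043.2355…
Balance at month 13: A$550,043.2355… × (1 + 0.0115)^10 = A$616,674.0865…
Penalty: 13 × 0.5% × A$709,870.00 = A$46,141.55
Final settlement = outstanding balance + penalty = A$616,674.0865… + A$46,141.55 = A$662,815.64

A$662,815.64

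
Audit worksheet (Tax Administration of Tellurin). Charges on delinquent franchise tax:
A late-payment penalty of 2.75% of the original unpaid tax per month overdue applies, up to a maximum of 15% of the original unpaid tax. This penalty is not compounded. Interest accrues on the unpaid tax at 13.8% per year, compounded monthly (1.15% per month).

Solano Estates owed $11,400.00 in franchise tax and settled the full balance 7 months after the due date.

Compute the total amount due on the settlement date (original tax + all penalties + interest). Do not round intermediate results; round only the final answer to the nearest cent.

$14,059.97

Penalty (uncapped): 7 × 2.75% × $11,400.00 = $2,194.50; cap = 15% × $11,400.00 = $1,710.00 → penalty = $1,710.00
Interest: $11,400.00 × ((1 + 0.0115)^7 − 1) = $11,400.00 × 0.0833311… = $949.9745…
Total = $11,400.00 + $1,710.0000 + $949.9745… = $14,059.97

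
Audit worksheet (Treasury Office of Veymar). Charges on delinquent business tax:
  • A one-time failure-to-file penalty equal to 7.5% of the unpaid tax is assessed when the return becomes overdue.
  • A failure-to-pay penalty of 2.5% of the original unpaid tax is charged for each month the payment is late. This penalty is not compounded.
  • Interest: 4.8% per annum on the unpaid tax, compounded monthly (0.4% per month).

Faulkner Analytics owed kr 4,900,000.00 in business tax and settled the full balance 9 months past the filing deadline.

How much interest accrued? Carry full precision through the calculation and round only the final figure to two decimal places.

Interest: kr 4,900,000.00 × ((1 + 0.004)^9 − 1) = kr 4,900,000.00 × 0.0365814… = kr 179,248.9011…

kr 179,248.90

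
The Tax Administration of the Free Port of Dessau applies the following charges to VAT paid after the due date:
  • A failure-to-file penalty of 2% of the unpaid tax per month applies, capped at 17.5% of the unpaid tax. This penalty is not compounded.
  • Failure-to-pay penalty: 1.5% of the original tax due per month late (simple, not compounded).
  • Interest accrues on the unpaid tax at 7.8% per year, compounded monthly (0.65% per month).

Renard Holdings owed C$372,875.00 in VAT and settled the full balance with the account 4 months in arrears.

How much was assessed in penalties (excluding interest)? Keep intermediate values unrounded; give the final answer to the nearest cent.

C$52,202.50

Failure-to-file: 4 × 2% × C$372,875.00 = C$29,830.00 (under the 17.5% cap)
Failure-to-pay penalty = 1.5% × C$372,875.00 × 4 mo = C$22,372.50
Total penalty = C$29,830.00 + C$22,372.50 = C$52,202.50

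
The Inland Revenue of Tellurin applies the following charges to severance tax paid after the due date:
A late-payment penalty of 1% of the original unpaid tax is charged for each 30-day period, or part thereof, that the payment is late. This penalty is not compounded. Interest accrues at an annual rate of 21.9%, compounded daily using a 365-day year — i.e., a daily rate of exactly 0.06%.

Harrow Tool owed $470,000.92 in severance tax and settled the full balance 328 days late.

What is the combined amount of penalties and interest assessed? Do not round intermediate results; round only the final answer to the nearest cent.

$153,891.77

Penalty periods: ⌈328/30⌉ = 11; penalty = 11 × 1% × $470,000.92 = $51,700.10…
Interest: $470,000.92 × ((1 + 0.0006)^328 − 1) = $470,000.92 × 0.21742867… = $102,191.6730…
Penalties + interest = $51,700.1012 + $102,191.6730… = $153,891.77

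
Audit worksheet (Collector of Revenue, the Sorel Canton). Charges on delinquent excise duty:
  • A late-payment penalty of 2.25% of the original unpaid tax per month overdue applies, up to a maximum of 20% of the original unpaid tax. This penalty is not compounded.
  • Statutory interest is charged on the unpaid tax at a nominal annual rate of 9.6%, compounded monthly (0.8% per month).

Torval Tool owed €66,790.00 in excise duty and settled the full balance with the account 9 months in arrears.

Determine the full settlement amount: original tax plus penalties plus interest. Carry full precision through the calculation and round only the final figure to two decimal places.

Penalty (uncapped): 9 × 2.25% × €66,790.00 = €13,524.98…; cap = 20% × €66,790.00 = €13,358.00 → penalty = €13,358.00
Interest: €66,790.00 × ((1 + 0.008)^9 − 1) = €66,790.00 × 0.0743475… = €4,965.6714…
Total = €66,790.00 + €13,358.0000 + €4,965.6714… = €85,113.67

€85,113.67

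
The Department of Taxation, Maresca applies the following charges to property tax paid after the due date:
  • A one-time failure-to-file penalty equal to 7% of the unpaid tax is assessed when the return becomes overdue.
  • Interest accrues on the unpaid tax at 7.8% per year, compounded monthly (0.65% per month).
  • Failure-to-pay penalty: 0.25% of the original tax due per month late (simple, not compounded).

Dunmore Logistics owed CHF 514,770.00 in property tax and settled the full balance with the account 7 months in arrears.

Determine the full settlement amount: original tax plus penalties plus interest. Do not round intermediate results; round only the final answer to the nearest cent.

CHF 583,696.12

Failure-to-file penalty: 7% × CHF 514,770.00 = CHF 36,033.90
Failure-to-pay penalty = 0.25% × CHF 514,770.00 × 7 mo = CHF 9,008.48…
Interest: CHF 514,770.00 × ((1 + 0.0065)^7 − 1) = CHF 514,770.00 × 0.0463969… = CHF 23,883.7449…
Total = CHF 514,770.00 + CHF 45,042.3750 + CHF 23,883.7449… = CHF 583,696.12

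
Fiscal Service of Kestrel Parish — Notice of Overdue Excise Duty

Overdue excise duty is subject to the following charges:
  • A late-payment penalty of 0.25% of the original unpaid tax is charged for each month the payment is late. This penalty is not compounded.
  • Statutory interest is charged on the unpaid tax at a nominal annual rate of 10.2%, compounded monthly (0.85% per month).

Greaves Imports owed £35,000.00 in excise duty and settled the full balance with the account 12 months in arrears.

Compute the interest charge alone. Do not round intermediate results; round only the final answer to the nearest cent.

£3,741.72

Interest: £35,000.00 × ((1 + 0.0085)^12 − 1) = £35,000.00 × 0.1069062… = £3,741.7179…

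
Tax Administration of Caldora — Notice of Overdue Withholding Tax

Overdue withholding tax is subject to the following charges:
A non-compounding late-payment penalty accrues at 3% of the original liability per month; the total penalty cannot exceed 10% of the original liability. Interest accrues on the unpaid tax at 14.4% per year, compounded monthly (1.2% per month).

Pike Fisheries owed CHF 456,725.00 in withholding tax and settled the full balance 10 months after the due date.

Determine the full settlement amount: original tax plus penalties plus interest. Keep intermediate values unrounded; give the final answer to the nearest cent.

Penalty (uncapped): 10 × 3% × CHF 456,725.00 = CHF 137,017.50; cap = 10% × CHF 456,725.00 = CHF 45,672.50 → penalty = CHF 45,672.50
Interest: CHF 456,725.00 × ((1 + 0.012)^10 − 1) = CHF 456,725.00 × 0.1266918… = CHF 57,863.3023…
Total = CHF 456,725.00 + CHF 45,672.5000 + CHF 57,863.3023… = CHF 560,260.80

CHF 560,260.80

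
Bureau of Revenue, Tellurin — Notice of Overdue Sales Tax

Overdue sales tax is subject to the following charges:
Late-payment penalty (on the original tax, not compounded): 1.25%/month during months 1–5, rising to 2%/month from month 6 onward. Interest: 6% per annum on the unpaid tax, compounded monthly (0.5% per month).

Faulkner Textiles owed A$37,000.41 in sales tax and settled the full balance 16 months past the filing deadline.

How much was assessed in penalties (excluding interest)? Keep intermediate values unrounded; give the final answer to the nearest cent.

A$10,452.62

Penalty, months 1–5: 5 × 1.25% × A$37,000.41 = A$2,312.53…
Penalty, months 6–16: 11 × 2% × A$37,000.41 = A$8,140.09…
Total penalty = A$2,312.53… + A$8,140.09… = A$10,452.62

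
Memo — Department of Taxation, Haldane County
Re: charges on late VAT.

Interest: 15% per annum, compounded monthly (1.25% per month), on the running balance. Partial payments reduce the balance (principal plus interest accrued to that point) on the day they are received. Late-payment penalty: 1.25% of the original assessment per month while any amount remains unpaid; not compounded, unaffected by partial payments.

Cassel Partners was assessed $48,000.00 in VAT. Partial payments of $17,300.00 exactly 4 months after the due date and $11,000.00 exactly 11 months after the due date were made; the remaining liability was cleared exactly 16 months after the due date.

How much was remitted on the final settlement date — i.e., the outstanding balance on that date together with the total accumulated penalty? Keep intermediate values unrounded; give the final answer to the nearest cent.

$36,368.74

Balance at month 4: $48,000.0000 × (1 + 0.0125)^4 = $50,445.3762…
After $17,300.00 payment: $50,445.3762… − $17,300.00 = $33,145.3762…
Balance at month 11: $33,145.3762… × (1 + 0.0125)^7 = $36,156.6492…
After $11,000.00 payment: $36,156.6492… − $11,000.00 = $25,156.6492…
Balance at month 16: $25,156.6492… × (1 + 0.0125)^5 = $26,768.7414…
Penalty: 16 × 1.25% × $48,000.00 = $9,600.00
Final settlement = outstanding balance + penalty = $26,768.7414… + $9,600.00 = $36,368.74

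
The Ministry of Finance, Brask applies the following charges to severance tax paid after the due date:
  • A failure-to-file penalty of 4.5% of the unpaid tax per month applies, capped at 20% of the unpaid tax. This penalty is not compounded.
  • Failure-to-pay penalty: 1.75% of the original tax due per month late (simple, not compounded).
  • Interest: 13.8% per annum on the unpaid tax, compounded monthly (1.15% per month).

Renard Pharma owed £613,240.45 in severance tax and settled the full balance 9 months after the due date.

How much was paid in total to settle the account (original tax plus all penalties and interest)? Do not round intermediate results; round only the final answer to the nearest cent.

Failure-to-file: 9 × 4.5% × £613,240.45 = £248,362.38…, capped at 20% × £613,240.45 = £122,648.09
Failure-to-pay penalty = 1.75% × £613,240.45 × 9 mo = £96,585.37…
Interest: £613,240.45 × ((1 + 0.0115)^9 − 1) = £613,240.45 × 0.1083910… = £66,469.7351…
Total = £613,240.45 + £219,233.4609… + £66,469.7351… = £898,943.65

£898,943.65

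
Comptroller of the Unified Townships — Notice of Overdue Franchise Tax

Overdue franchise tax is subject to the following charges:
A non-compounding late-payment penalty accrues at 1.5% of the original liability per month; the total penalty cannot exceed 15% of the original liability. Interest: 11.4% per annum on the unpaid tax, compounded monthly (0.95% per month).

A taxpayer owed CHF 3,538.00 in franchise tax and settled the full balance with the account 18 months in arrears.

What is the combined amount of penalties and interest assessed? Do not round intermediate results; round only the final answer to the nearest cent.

Penalty (uncapped): 18 × 1.5% × CHF 3,538.00 = CHF 955.26; cap = 15% × CHF 3,538.00 = CHF 530.70 → penalty = CHF 530.70
Interest: CHF 3,538.00 × ((1 + 0.0095)^18 − 1) = CHF 3,538.00 × 0.1855335… = CHF 656.4174…
Penalties + interest = CHF 530.7000 + CHF 656.4174… = CHF 1,187.12

CHF 1,187.12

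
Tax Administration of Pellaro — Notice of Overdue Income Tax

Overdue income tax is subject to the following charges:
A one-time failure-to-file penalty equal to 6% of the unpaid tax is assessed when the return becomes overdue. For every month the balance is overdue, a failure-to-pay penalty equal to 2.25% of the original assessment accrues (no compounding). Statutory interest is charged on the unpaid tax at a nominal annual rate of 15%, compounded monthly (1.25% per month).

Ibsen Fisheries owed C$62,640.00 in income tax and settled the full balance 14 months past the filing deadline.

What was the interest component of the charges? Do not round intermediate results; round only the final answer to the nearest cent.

Interest: C$62,640.00 × ((1 + 0.0125)^14 − 1) = C$62,640.00 × 0.1899547… = C$11,898.7654…

C$11,898.77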